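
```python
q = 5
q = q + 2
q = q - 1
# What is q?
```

Trace:
`q = 5` → q = 5
`q = q + 2` → q = 7
`q = q - 1` → q = 6
So q = 6

Answer: 6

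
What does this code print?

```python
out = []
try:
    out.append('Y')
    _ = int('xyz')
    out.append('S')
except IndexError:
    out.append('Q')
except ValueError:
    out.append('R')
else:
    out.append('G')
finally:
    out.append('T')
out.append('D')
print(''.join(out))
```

Execution trace: 'Y' (try body) → 'R' (except ValueError) → 'T' (finally) → 'D' (after the try/except). Output: YRTD

Answer: YRTD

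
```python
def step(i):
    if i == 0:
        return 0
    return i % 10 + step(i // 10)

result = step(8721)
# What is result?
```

Sum of digits of 8721: 1 + 2 + 7 + 8 = 18

Answer: 18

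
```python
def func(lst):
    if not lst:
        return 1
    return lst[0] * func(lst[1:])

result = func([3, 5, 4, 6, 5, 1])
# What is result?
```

Product over [3, 5, 4, 6, 5, 1] = 3 * 5 * 4 * 6 * 5 * 1 = 1800

Answer: 1800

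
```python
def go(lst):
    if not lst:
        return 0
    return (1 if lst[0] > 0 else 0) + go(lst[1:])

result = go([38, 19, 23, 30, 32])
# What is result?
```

Count of positive elements in [38, 19, 23, 30, 32] = 5

Answer: 5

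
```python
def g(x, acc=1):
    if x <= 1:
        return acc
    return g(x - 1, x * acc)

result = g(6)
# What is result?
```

Accumulator trace (n, acc): (6, 1) -> (5, 6) -> (4, 30) -> (3, 120) -> (2, 360) -> (1, 720) -> return 720

Answer: 720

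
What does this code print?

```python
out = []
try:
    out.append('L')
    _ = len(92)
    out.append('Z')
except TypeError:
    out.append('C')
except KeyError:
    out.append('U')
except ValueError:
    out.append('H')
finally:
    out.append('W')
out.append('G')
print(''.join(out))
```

Execution trace: 'L' (try body) → 'C' (except TypeError) → 'W' (finally) → 'G' (after the try/except). Output: LCWG

Answer: LCWG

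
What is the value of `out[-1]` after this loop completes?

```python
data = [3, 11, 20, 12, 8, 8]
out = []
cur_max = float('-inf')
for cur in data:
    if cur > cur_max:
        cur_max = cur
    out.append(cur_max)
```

Running max ends at 20
`out` takes the values: [] → [3] → [3, 11] → [3, 11, 20] → [3, 11, 20, 20] → [3, 11, 20, 20, 20] → [3, 11, 20, 20, 20, 20]
So `out[-1]` = 20

Answer: 20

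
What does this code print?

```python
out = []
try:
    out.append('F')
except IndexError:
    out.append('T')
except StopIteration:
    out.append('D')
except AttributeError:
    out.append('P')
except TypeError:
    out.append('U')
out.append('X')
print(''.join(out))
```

Execution trace: 'F' (try body, no exception) → 'X' (after the try/except). Output: FX

Answer: FX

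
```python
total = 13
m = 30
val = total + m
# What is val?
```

Trace:
`total = 13` → total = 13
`m = 30` → m = 30
`val = total + m` → val = 43
So val = 43

Answer: 43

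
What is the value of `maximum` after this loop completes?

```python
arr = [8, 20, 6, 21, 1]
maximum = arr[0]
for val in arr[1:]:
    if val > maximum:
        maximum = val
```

Maximum of [8, 20, 6, 21, 1]
`maximum` takes the values: 8 → 20 → 21

Answer: 21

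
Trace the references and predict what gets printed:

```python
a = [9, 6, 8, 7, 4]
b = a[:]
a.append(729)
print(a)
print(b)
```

Key concept: slice [:] creates copy.
Step by step:
`a = [9, 6, 8, 7, 4]` → a = [9, 6, 8, 7, 4]
`b = a[:]` → b = [9, 6, 8, 7, 4]
`a.append(729)` → a = [9, 6, 8, 7, 4, 729]
`print(a)` → prints [9, 6, 8, 7, 4, 729]
`print(b)` → prints [9, 6, 8, 7, 4]

Answer:
[9, 6, 8, 7, 4, 729]
[9, 6, 8, 7, 4]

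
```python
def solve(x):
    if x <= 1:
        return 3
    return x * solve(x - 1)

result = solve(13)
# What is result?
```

solve(13) = 13 * 12 * 11 * 10 * 9 * 8 * 7 * 6 * 5 * 4 * 3 * 2 * 3 = 18681062400

Answer: 18681062400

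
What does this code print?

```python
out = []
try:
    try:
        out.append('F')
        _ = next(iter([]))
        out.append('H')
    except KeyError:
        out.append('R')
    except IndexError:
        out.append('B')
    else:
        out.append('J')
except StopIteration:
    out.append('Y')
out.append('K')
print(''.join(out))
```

Execution trace: 'F' (try body) → 'Y' (outer except StopIteration) → 'K' (after the try/except). Output: FYK

Answer: FYK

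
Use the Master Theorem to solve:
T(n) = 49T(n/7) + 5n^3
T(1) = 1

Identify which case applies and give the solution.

a=49, b=7, f(n)=5n^3. log_7(49) = 2. Since c=3 > 2 and the regularity condition holds (49(n/7)^3 = (49/7^3)n^3 with 49/7^3 < 1), Case 3 applies: T(n) = Θ(f(n)) = O(n^3).

Answer: O(n^3) - Case 3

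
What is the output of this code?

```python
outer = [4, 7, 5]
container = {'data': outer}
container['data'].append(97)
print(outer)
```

Key concept: dict holds reference to list.
Step by step:
`outer = [4, 7, 5]` → outer = [4, 7, 5]
`container = {'data': outer}` → container = {'data': [4, 7, 5]}
`container['data'].append(97)` → outer = [4, 7, 5, 97]; container = {'data': [4, 7, 5, 97]}
`print(outer)` → prints [4, 7, 5, 97]

Answer: [4, 7, 5, 97]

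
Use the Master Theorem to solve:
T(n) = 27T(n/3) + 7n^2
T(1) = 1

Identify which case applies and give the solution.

a=27, b=3, f(n)=7n^2. log_3(27) = 3. Since c=2 < 3, Case 1 applies: T(n) = Θ(n^log_b(a)) = O(n^3).

Answer: O(n^3) - Case 1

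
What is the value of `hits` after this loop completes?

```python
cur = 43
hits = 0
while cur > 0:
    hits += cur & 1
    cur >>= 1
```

Count set bits in 43 (binary: 0b101011)
`hits` takes the values: 0 → 1 → 2 → 3 → 4

Answer: 4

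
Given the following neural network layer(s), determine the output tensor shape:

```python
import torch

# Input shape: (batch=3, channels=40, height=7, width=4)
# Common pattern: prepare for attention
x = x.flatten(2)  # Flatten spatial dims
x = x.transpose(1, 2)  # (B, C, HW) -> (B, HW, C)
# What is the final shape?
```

Input: (3, 40, 7, 4) -> after flatten(2): (3, 40, 28) -> Output: (3, 28, 40)

Answer: (3, 28, 40)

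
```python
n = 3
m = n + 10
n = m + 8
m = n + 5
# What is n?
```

Trace:
`n = 3` → n = 3
`m = n + 10` → m = 13
`n = m + 8` → n = 21
`m = n + 5` → m = 26
So n = 21

Answer: 21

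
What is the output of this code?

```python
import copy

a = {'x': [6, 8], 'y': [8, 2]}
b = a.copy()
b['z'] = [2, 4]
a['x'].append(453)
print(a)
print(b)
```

Key concept: shallow copy of dict with mutable values.
Step by step:
`a = {'x': [6, 8], 'y': [8, 2]}` → a = {'x': [6, 8], 'y': [8, 2]}
`b = a.copy()` → b = {'x': [6, 8], 'y': [8, 2]}
`b['z'] = [2, 4]` → b = {'x': [6, 8], 'y': [8, 2], 'z': [2, 4]}
`a['x'].append(453)` → a = {'x': [6, 8, 453], 'y': [8, 2]}; b = {'x': [6, 8, 453], 'y': [8, 2], 'z': [2, 4]}
`print(a)` → prints {'x': [6, 8, 453], 'y': [8, 2]}
`print(b)` → prints {'x': [6, 8, 453], 'y': [8, 2], 'z': [2, 4]}

Answer:
{'x': [6, 8, 453], 'y': [8, 2]}
{'x': [6, 8, 453], 'y': [8, 2], 'z': [2, 4]}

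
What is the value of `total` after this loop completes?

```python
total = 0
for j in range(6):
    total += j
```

Sum of 0 to 5 = 15
`total` takes the values: 0 → 1 → 3 → 6 → 10 → 15

Answer: 15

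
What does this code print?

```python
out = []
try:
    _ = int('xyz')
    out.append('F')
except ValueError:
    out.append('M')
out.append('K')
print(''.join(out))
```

Execution trace: 'M' (except ValueError) → 'K' (after the try/except). Output: MK

Answer: MK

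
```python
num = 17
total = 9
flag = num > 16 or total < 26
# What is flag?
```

Trace:
`num = 17` → num = 17
`total = 9` → total = 9
`flag = num > 16 or total < 26` → flag = True
So flag = True

Answer: True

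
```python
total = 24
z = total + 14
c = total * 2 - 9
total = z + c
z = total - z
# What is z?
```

Trace:
`total = 24` → total = 24
`z = total + 14` → z = 38
`c = total * 2 - 9` → c = 39
`total = z + c` → total = 77
`z = total - z` → z = 39
So z = 39

Answer: 39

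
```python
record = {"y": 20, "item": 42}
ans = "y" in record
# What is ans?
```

Trace:
`record = {"y": 20, "item": 42}` → record = {'y': 20, 'item': 42}
`ans = "y" in record` → ans = True
So ans = True

Answer: True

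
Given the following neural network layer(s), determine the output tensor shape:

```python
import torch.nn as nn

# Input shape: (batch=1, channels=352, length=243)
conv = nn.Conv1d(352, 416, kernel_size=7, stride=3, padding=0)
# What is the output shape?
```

Input: (1, 352, 243) -> Output: (1, 416, 79)

Answer: (1, 416, 79)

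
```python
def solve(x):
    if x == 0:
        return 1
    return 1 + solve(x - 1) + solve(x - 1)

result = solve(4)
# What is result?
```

solve(x) = 1 + 2·solve(x-1), solve(0)=1. Closed form: (1+1)·2^4 - 1 = 31.

Answer: 31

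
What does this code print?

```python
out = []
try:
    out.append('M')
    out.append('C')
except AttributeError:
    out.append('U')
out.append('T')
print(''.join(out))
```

Execution trace: 'M' (try body) → 'C' (try body, no exception) → 'T' (after the try/except). Output: MCT

Answer: MCT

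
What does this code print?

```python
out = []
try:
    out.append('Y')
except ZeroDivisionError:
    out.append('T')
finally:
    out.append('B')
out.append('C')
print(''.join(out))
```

Execution trace: 'Y' (try body, no exception) → 'B' (finally) → 'C' (after the try/except). Output: YBC

Answer: YBC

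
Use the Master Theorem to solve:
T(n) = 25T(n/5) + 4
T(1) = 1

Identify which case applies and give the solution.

a=25, b=5, f(n)=4. log_5(25) = 2. Since c=0 < 2, Case 1 applies: T(n) = Θ(n^log_b(a)) = O(n^2).

Answer: O(n^2) - Case 1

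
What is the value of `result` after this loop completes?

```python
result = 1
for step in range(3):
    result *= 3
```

3^3 = 27
`result` takes the values: 1 → 3 → 9 → 27

Answer: 27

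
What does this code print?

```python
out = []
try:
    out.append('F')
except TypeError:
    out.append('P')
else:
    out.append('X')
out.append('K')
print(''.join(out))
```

Execution trace: 'F' (try body, no exception) → 'X' (else) → 'K' (after the try/except). Output: FXK

Answer: FXK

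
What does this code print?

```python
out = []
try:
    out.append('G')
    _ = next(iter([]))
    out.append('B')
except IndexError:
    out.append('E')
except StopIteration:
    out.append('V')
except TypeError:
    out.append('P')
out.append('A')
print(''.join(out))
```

Execution trace: 'G' (try body) → 'V' (except StopIteration) → 'A' (after the try/except). Output: GVA

Answer: GVA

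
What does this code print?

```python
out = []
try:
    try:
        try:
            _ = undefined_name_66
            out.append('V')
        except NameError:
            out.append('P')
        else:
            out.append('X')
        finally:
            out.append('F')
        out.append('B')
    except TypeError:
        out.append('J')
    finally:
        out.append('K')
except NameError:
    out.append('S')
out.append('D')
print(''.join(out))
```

Execution trace: 'P' (inner except NameError) → 'F' (inner finally) → 'B' (try body, no exception) → 'K' (finally) → 'D' (after the try/except). Output: PFBKD

Answer: PFBKD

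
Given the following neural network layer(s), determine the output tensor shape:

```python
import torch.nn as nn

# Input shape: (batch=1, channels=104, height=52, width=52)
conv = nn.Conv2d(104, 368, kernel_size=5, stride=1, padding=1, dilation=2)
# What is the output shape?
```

Input: (1, 104, 52, 52) -> Output: (1, 368, 46, 46)

Answer: (1, 368, 46, 46)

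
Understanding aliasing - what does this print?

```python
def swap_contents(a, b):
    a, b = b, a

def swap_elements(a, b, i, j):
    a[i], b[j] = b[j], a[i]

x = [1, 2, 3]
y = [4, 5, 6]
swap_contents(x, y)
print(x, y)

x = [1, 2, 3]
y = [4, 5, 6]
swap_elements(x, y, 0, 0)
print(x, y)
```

Key concept: parameter rebinding vs mutation.
Step by step:
`x = [1, 2, 3]` → x = [1, 2, 3]
`y = [4, 5, 6]` → y = [4, 5, 6]
`swap_contents(x, y)` → no visible change to tracked variables
`print(x, y)` → prints [1, 2, 3] [4, 5, 6]
`x = [1, 2, 3]` → x = [1, 2, 3]
`y = [4, 5, 6]` → y = [4, 5, 6]
`swap_elements(x, y, 0, 0)` → x = [4, 2, 3]; y = [1, 5, 6]
`print(x, y)` → prints [4, 2, 3] [1, 5, 6]

Answer:
[1, 2, 3] [4, 5, 6]
[4, 2, 3] [1, 5, 6]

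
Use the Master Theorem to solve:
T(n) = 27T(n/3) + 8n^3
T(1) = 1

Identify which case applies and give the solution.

a=27, b=3, f(n)=8n^3. log_3(27) = 3. Since c=3 = 3, Case 2 applies: T(n) = Θ(n^log_b(a) · log n) = O(n^3 log n).

Answer: O(n^3 log n) - Case 2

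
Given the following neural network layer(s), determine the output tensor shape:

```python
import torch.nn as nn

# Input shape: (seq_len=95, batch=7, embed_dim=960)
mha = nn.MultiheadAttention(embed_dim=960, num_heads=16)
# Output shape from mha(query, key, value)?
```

Input: (95, 7, 960) -> Output: (95, 7, 960)

Answer: (95, 7, 960)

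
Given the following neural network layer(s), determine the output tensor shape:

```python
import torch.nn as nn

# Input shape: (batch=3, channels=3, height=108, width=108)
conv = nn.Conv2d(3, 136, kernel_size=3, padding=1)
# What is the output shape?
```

Input: (3, 3, 108, 108) -> Output: (3, 136, 108, 108)

Answer: (3, 136, 108, 108)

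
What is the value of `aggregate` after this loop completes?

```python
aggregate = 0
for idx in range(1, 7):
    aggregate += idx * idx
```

Sum of squares 1² to 6² = 91
`aggregate` takes the values: 0 → 1 → 5 → 14 → 30 → 55 → 91

Answer: 91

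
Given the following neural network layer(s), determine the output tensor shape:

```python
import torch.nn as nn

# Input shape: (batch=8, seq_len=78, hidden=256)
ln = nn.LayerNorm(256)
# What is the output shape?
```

Input: (8, 78, 256) -> Output: (8, 78, 256)

Answer: (8, 78, 256)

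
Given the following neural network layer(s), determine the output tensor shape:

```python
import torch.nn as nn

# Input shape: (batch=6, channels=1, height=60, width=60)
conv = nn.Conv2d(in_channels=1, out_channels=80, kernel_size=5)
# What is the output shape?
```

Input: (6, 1, 60, 60) -> Output: (6, 80, 56, 56)

Answer: (6, 80, 56, 56)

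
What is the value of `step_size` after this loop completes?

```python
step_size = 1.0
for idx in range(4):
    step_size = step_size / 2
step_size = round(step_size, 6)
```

Halving LR 4 times: 1 / 2^4
`step_size` takes the values: 1.0 → 0.5 → 0.25 → 0.125 → 0.0625

Answer: 0.0625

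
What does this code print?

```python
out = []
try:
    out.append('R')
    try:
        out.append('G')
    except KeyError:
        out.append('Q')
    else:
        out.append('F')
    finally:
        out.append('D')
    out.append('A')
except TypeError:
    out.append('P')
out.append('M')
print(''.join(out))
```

Execution trace: 'R' (try body) → 'G' (inner try body, no exception) → 'F' (inner else) → 'D' (inner finally) → 'A' (try body, no exception) → 'M' (after the try/except). Output: RGFDAM

Answer: RGFDAM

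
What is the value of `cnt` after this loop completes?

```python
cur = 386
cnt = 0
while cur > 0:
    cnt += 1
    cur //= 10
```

Count digits by repeated division by 10
`cnt` takes the values: 0 → 1 → 2 → 3

Answer: 3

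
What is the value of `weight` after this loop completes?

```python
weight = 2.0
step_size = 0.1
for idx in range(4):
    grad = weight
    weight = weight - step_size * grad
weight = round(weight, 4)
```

Gradient descent: w = 2.0 * (1 - 0.1)^4
`weight` takes the values: 2.0 → 1.8 → 1.62 → 1.458 → 1.3122

Answer: 1.3122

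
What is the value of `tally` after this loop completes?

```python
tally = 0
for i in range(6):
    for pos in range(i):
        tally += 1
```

Triangle number: 0+1+2+...+5
`tally` takes the values: 0 → 1 → 2 → 3 → 4 → 5 → 6 → 7 → 8 → 9 → 10 → 11 → 12 → 13 → 14 → 15

Answer: 15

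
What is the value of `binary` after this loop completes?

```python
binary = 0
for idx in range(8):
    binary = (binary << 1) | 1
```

Build 8 consecutive 1-bits: 0b11111111
`binary` takes the values: 0 → 1 → 3 → 7 → 15 → 31 → 63 → 127 → 255

Answer: 255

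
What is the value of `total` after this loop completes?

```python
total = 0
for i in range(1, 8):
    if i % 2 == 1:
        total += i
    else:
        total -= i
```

Add odd, subtract even
`total` takes the values: 0 → 1 → -1 → 2 → -2 → 3 → -3 → 4

Answer: 4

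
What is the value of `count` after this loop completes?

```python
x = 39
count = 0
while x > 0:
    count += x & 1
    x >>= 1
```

Count set bits in 39 (binary: 0b100111)
`count` takes the values: 0 → 1 → 2 → 3 → 4

Answer: 4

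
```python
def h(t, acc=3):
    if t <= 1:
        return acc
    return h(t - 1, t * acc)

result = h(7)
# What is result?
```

Accumulator trace (n, acc): (7, 3) -> (6, 21) -> (5, 126) -> (4, 630) -> (3, 2520) -> (2, 7560) -> (1, 15120) -> return 15120

Answer: 15120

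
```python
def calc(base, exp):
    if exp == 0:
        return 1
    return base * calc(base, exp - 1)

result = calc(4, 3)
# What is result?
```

calc(4, 3) = 4 * 4 * 4 = 64

Answer: 64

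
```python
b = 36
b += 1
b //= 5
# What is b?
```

Trace:
`b = 36` → b = 36
`b += 1` → b = 37
`b //= 5` → b = 7
So b = 7

Answer: 7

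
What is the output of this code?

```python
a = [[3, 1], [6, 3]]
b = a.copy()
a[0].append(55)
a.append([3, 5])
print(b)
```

Key concept: shallow copy with nested lists.
Step by step:
`a = [[3, 1], [6, 3]]` → a = [[3, 1], [6, 3]]
`b = a.copy()` → b = [[3, 1], [6, 3]]
`a[0].append(55)` → a = [[3, 1, 55], [6, 3]]; b = [[3, 1, 55], [6, 3]]
`a.append([3, 5])` → a = [[3, 1, 55], [6, 3], [3, 5]]
`print(b)` → prints [[3, 1, 55], [6, 3]]

Answer: [[3, 1, 55], [6, 3]]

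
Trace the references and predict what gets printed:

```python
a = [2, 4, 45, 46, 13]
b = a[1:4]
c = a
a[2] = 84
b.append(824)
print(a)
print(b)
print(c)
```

Key concept: slice vs alias.
Step by step:
`a = [2, 4, 45, 46, 13]` → a = [2, 4, 45, 46, 13]
`b = a[1:4]` → b = [4, 45, 46]
`c = a` → c = [2, 4, 45, 46, 13] (same object as a)
`a[2] = 84` → a = [2, 4, 84, 46, 13] (same object as c); c = [2, 4, 84, 46, 13] (same object as a)
`b.append(824)` → b = [4, 45, 46, 824]
`print(a)` → prints [2, 4, 84, 46, 13]
`print(b)` → prints [4, 45, 46, 824]
`print(c)` → prints [2, 4, 84, 46, 13]

Answer:
[2, 4, 84, 46, 13]
[4, 45, 46, 824]
[2, 4, 84, 46, 13]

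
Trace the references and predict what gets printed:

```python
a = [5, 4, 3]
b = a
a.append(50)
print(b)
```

Key concept: basic list aliasing.
Step by step:
`a = [5, 4, 3]` → a = [5, 4, 3]
`b = a` → b = [5, 4, 3] (same object as a)
`a.append(50)` → a = [5, 4, 3, 50] (same object as b); b = [5, 4, 3, 50] (same object as a)
`print(b)` → prints [5, 4, 3, 50]

Answer: [5, 4, 3, 50]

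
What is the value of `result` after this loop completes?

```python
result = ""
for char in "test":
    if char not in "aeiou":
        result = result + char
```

Remove vowels from 'test'
`result` takes the values: "" → "t" → "ts" → "tst"

Answer: "tst"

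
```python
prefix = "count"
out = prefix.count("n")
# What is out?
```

Trace:
`prefix = "count"` → prefix = 'count'
`out = prefix.count("n")` → out = 1
So out = 1

Answer: 1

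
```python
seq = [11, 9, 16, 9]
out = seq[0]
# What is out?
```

Trace:
`seq = [11, 9, 16, 9]` → seq = [11, 9, 16, 9]
`out = seq[0]` → out = 11
So out = 11

Answer: 11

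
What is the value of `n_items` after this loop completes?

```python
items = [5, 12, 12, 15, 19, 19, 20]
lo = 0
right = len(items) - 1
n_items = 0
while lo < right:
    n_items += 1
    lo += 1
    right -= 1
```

Iterations until pointers meet (list length 7)
`n_items` takes the values: 0 → 1 → 2 → 3

Answer: 3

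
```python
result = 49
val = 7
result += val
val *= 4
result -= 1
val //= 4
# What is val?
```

Trace:
`result = 49` → result = 49
`val = 7` → val = 7
`result += val` → result = 56
`val *= 4` → val = 28
`result -= 1` → result = 55
`val //= 4` → val = 7
So val = 7

Answer: 7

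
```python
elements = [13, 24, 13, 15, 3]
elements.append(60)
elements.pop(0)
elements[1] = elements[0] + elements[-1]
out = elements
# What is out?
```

Trace:
`elements = [13, 24, 13, 15, 3]` → elements = [13, 24, 13, 15, 3]
`elements.append(60)` → elements = [13, 24, 13, 15, 3, 60]
`elements.pop(0)` → elements = [24, 13, 15, 3, 60]
`elements[1] = elements[0] + elements[-1]` → elements = [24, 84, 15, 3, 60]
`out = elements` → out = [24, 84, 15, 3, 60]
So out = [24, 84, 15, 3, 60]

Answer: [24, 84, 15, 3, 60]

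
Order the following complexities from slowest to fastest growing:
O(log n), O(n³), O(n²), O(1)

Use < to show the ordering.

Ordered by growth rate: O(1) < O(log n) < O(n²) < O(n³)

Answer: O(1) < O(log n) < O(n²) < O(n³)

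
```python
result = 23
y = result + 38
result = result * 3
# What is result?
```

Trace:
`result = 23` → result = 23
`y = result + 38` → y = 61
`result = result * 3` → result = 69
So result = 69

Answer: 69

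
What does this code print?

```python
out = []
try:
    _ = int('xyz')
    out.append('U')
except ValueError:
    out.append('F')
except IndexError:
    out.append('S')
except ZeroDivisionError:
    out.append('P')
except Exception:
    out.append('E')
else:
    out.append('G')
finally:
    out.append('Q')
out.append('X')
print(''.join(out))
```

Execution trace: 'F' (except ValueError) → 'Q' (finally) → 'X' (after the try/except). Output: FQX

Answer: FQX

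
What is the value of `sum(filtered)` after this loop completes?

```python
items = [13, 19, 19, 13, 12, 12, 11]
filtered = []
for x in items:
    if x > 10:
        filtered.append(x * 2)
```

Sum of doubled values > 10
`filtered` takes the values: [] → [26] → [26, 38] → [26, 38, 38] → [26, 38, 38, 26] → [26, 38, 38, 26, 24] → [26, 38, 38, 26, 24, 24] → [26, 38, 38, 26, 24, 24, 22]
So `sum(filtered)` = 198

Answer: 198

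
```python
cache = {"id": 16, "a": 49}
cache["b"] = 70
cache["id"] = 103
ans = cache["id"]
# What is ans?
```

Trace:
`cache = {"id": 16, "a": 49}` → cache = {'id': 16, 'a': 49}
`cache["b"] = 70` → cache = {'id': 16, 'a': 49, 'b': 70}
`cache["id"] = 103` → cache = {'id': 103, 'a': 49, 'b': 70}
`ans = cache["id"]` → ans = 103
So ans = 103

Answer: 103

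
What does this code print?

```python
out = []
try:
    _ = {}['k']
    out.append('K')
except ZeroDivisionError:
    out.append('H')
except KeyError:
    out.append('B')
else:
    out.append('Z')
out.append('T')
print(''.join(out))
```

Execution trace: 'B' (except KeyError) → 'T' (after the try/except). Output: BT

Answer: BT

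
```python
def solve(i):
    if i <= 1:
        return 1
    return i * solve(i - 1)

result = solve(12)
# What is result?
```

solve(12) = 12 * 11 * 10 * 9 * 8 * 7 * 6 * 5 * 4 * 3 * 2 * 1 = 479001600

Answer: 479001600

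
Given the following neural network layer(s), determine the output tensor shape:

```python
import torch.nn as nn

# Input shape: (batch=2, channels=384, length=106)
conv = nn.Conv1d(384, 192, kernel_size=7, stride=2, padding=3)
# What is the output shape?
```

Input: (2, 384, 106) -> Output: (2, 192, 53)

Answer: (2, 192, 53)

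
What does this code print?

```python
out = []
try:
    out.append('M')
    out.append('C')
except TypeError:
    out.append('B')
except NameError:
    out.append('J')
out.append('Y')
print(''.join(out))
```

Execution trace: 'M' (try body) → 'C' (try body, no exception) → 'Y' (after the try/except). Output: MCY

Answer: MCY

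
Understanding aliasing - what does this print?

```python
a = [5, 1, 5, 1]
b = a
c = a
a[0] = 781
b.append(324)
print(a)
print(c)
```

Key concept: multiple aliases.
Step by step:
`a = [5, 1, 5, 1]` → a = [5, 1, 5, 1]
`b = a` → b = [5, 1, 5, 1] (same object as a)
`c = a` → c = [5, 1, 5, 1] (same object as a, b)
`a[0] = 781` → a = [781, 1, 5, 1] (same object as b, c); b = [781, 1, 5, 1] (same object as a, c); c = [781, 1, 5, 1] (same object as a, b)
`b.append(324)` → a = [781, 1, 5, 1, 324] (same object as b, c); b = [781, 1, 5, 1, 324] (same object as a, c); c = [781, 1, 5, 1, 324] (same object as a, b)
`print(a)` → prints [781, 1, 5, 1, 324]
`print(c)` → prints [781, 1, 5, 1, 324]

Answer:
[781, 1, 5, 1, 324]
[781, 1, 5, 1, 324]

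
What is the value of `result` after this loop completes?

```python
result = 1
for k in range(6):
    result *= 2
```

2^6 = 64
`result` takes the values: 1 → 2 → 4 → 8 → 16 → 32 → 64

Answer: 64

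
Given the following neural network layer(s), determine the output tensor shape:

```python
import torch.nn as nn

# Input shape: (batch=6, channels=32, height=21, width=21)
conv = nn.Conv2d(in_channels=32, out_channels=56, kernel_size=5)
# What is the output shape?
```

Input: (6, 32, 21, 21) -> Output: (6, 56, 17, 17)

Answer: (6, 56, 17, 17)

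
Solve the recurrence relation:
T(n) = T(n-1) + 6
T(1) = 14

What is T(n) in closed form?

Unrolling: T(n) = T(1) + 6·(n-1) = 14 + 6(n-1) = 6n + 8.

Answer: T(n) = 6n + 8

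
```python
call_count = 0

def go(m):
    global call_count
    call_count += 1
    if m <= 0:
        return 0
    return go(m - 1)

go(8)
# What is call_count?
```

Linear recursion stepping by 1: 9 calls from m=8 down to ≤0.

Answer: 9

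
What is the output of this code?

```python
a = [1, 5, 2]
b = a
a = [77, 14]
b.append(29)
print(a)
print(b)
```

Key concept: rebinding vs mutation: a is rebound to a new list, b still points at the original.
Step by step:
`a = [1, 5, 2]` → a = [1, 5, 2]
`b = a` → b = [1, 5, 2] (same object as a)
`a = [77, 14]` → a = [77, 14]
`b.append(29)` → b = [1, 5, 2, 29]
`print(a)` → prints [77, 14]
`print(b)` → prints [1, 5, 2, 29]

Answer:
[77, 14]
[1, 5, 2, 29]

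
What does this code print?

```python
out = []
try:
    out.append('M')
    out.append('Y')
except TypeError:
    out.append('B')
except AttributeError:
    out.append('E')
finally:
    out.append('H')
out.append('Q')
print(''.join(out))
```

Execution trace: 'M' (try body) → 'Y' (try body, no exception) → 'H' (finally) → 'Q' (after the try/except). Output: MYHQ

Answer: MYHQ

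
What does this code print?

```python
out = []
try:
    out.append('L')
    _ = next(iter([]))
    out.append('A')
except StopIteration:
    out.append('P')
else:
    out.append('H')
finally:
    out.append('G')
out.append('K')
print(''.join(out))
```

Execution trace: 'L' (try body) → 'P' (except StopIteration) → 'G' (finally) → 'K' (after the try/except). Output: LPGK

Answer: LPGK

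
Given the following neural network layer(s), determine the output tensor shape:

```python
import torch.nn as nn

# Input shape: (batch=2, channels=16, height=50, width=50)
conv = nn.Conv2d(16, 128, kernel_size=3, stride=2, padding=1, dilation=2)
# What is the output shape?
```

Input: (2, 16, 50, 50) -> Output: (2, 128, 24, 24)

Answer: (2, 128, 24, 24)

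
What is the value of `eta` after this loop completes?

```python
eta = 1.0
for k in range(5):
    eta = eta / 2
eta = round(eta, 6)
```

Halving LR 5 times: 1 / 2^5
`eta` takes the values: 1.0 → 0.5 → 0.25 → 0.125 → 0.0625 → 0.03125

Answer: 0.03125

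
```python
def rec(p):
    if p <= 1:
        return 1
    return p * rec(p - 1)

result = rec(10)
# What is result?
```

rec(10) = 10 * 9 * 8 * 7 * 6 * 5 * 4 * 3 * 2 * 1 = 3628800

Answer: 3628800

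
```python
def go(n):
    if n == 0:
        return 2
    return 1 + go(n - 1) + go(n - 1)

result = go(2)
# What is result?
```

go(n) = 1 + 2·go(n-1), go(0)=2. Closed form: (2+1)·2^2 - 1 = 11.

Answer: 11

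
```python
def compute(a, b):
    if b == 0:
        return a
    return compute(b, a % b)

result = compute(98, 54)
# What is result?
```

compute(98, 54) -> compute(54, 44) -> compute(44, 10) -> compute(10, 4) -> compute(4, 2) -> compute(2, 0) -> 2

Answer: 2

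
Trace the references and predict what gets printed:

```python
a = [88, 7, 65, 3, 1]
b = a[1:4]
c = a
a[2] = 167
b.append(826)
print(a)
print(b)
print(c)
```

Key concept: slice vs alias.
Step by step:
`a = [88, 7, 65, 3, 1]` → a = [88, 7, 65, 3, 1]
`b = a[1:4]` → b = [7, 65, 3]
`c = a` → c = [88, 7, 65, 3, 1] (same object as a)
`a[2] = 167` → a = [88, 7, 167, 3, 1] (same object as c); c = [88, 7, 167, 3, 1] (same object as a)
`b.append(826)` → b = [7, 65, 3, 826]
`print(a)` → prints [88, 7, 167, 3, 1]
`print(b)` → prints [7, 65, 3, 826]
`print(c)` → prints [88, 7, 167, 3, 1]

Answer:
[88, 7, 167, 3, 1]
[7, 65, 3, 826]
[88, 7, 167, 3, 1]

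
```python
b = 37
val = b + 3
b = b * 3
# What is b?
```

Trace:
`b = 37` → b = 37
`val = b + 3` → val = 40
`b = b * 3` → b = 111
So b = 111

Answer: 111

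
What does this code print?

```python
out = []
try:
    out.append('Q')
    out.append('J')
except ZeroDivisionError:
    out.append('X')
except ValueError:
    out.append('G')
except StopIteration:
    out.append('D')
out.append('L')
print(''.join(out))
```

Execution trace: 'Q' (try body) → 'J' (try body, no exception) → 'L' (after the try/except). Output: QJL

Answer: QJL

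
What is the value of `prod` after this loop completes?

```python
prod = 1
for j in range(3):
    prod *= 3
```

3^3 = 27
`prod` takes the values: 1 → 3 → 9 → 27

Answer: 27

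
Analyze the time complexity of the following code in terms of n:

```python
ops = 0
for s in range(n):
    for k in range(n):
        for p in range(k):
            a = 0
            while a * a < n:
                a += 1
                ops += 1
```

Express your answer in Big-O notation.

Each loop level contributes: n × n × n × √n. Multiplying the contributions gives O(n^3√n).

Answer: O(n^3√n)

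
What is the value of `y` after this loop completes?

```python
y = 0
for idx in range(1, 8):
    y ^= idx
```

XOR of 1 to 7
`y` takes the values: 0 → 1 → 3 → 0 → 4 → 1 → 7 → 0

Answer: 0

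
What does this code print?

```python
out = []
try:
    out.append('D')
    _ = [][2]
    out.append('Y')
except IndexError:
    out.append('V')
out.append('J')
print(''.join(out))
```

Execution trace: 'D' (try body) → 'V' (except IndexError) → 'J' (after the try/except). Output: DVJ

Answer: DVJ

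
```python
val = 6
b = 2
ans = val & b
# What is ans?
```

Trace:
`val = 6` → val = 6
`b = 2` → b = 2
`ans = val & b` → ans = 2
So ans = 2

Answer: 2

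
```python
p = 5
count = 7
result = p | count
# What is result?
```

Trace:
`p = 5` → p = 5
`count = 7` → count = 7
`result = p | count` → result = 7
So result = 7

Answer: 7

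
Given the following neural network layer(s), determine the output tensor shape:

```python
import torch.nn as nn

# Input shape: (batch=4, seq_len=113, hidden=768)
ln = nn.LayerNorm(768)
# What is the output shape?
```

Input: (4, 113, 768) -> Output: (4, 113, 768)

Answer: (4, 113, 768)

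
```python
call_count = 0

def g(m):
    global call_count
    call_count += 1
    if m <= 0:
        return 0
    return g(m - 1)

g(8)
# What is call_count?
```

Linear recursion stepping by 1: 9 calls from m=8 down to ≤0.

Answer: 9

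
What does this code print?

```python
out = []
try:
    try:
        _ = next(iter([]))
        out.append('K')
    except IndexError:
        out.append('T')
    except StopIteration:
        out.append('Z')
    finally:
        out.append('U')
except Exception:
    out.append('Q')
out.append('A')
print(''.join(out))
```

Execution trace: 'Z' (inner except StopIteration) → 'U' (inner finally) → 'A' (after the try/except). Output: ZUA

Answer: ZUA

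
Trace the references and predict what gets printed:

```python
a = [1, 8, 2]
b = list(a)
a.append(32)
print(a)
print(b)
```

Key concept: list() constructor creates copy.
Step by step:
`a = [1, 8, 2]` → a = [1, 8, 2]
`b = list(a)` → b = [1, 8, 2]
`a.append(32)` → a = [1, 8, 2, 32]
`print(a)` → prints [1, 8, 2, 32]
`print(b)` → prints [1, 8, 2]

Answer:
[1, 8, 2, 32]
[1, 8, 2]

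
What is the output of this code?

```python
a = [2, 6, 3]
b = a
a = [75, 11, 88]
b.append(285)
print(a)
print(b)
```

Key concept: rebinding vs mutation: a is rebound to a new list, b still points at the original.
Step by step:
`a = [2, 6, 3]` → a = [2, 6, 3]
`b = a` → b = [2, 6, 3] (same object as a)
`a = [75, 11, 88]` → a = [75, 11, 88]
`b.append(285)` → b = [2, 6, 3, 285]
`print(a)` → prints [75, 11, 88]
`print(b)` → prints [2, 6, 3, 285]

Answer:
[75, 11, 88]
[2, 6, 3, 285]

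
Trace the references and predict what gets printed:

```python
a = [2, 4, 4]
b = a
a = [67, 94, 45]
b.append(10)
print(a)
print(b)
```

Key concept: rebinding vs mutation: a is rebound to a new list, b still points at the original.
Step by step:
`a = [2, 4, 4]` → a = [2, 4, 4]
`b = a` → b = [2, 4, 4] (same object as a)
`a = [67, 94, 45]` → a = [67, 94, 45]
`b.append(10)` → b = [2, 4, 4, 10]
`print(a)` → prints [67, 94, 45]
`print(b)` → prints [2, 4, 4, 10]

Answer:
[67, 94, 45]
[2, 4, 4, 10]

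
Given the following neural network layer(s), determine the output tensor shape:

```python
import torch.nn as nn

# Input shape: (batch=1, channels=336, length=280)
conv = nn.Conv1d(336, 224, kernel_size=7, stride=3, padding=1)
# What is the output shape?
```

Input: (1, 336, 280) -> Output: (1, 224, 92)

Answer: (1, 224, 92)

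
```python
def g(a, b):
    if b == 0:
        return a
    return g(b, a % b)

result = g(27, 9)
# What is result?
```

g(27, 9) -> g(9, 0) -> 9

Answer: 9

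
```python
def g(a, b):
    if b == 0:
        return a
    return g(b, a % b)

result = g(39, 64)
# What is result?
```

g(39, 64) -> g(64, 39) -> g(39, 25) -> g(25, 14) -> g(14, 11) -> g(11, 3) -> g(3, 2) -> g(2, 1) -> g(1, 0) -> 1

Answer: 1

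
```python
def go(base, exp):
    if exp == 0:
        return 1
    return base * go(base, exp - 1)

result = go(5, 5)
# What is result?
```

go(5, 5) = 5 * 5 * 5 * 5 * 5 = 3125

Answer: 3125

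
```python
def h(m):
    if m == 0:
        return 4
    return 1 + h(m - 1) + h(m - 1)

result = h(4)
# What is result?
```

h(m) = 1 + 2·h(m-1), h(0)=4. Closed form: (4+1)·2^4 - 1 = 79.

Answer: 79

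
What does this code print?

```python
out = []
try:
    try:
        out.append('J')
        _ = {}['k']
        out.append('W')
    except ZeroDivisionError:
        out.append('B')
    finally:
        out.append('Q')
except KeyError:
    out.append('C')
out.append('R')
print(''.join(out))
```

Execution trace: 'J' (try body) → 'Q' (finally) → 'C' (outer except KeyError) → 'R' (after the try/except). Output: JQCR

Answer: JQCR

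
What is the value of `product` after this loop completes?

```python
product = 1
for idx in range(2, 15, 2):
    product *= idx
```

Product of even numbers 2 to 14
`product` takes the values: 1 → 2 → 8 → 48 → 384 → 3840 → 46080 → 645120

Answer: 645120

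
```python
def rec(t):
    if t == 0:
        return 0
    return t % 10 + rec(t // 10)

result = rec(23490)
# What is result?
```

Sum of digits of 23490: 0 + 9 + 4 + 3 + 2 = 18

Answer: 18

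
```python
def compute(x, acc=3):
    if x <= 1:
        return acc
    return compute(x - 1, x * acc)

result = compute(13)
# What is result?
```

Accumulator trace (n, acc): (13, 3) -> (12, 39) -> (11, 468) -> (10, 5148) -> (9, 51480) -> (8, 463320) -> (7, 3706560) -> (6, 25945920) -> (5, 155675520) -> (4, 778377600) -> (3, 3113510400) -> (2, 9340531200) -> (1, 18681062400) -> return 18681062400

Answer: 18681062400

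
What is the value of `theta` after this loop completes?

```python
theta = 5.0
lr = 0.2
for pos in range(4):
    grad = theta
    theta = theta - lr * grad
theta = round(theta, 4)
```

Gradient descent: w = 5.0 * (1 - 0.2)^4
`theta` takes the values: 5.0 → 4.0 → 3.2 → 2.56 → 2.048

Answer: 2.048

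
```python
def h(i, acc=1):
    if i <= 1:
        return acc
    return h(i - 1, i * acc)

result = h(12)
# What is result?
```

Accumulator trace (n, acc): (12, 1) -> (11, 12) -> (10, 132) -> (9, 1320) -> (8, 11880) -> (7, 95040) -> (6, 665280) -> (5, 3991680) -> (4, 19958400) -> (3, 79833600) -> (2, 239500800) -> (1, 479001600) -> return 479001600

Answer: 479001600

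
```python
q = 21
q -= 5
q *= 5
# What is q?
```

Trace:
`q = 21` → q = 21
`q -= 5` → q = 16
`q *= 5` → q = 80
So q = 80

Answer: 80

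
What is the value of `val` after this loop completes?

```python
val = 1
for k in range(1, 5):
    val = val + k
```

Start at 1, add 1 through 4
`val` takes the values: 1 → 2 → 4 → 7 → 11

Answer: 11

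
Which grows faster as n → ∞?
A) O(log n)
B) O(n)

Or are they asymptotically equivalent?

O(log n) vs O(n): Higher order terms dominate.

Answer: B) O(n) grows faster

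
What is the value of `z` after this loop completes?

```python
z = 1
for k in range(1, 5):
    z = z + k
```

Start at 1, add 1 through 4
`z` takes the values: 1 → 2 → 4 → 7 → 11

Answer: 11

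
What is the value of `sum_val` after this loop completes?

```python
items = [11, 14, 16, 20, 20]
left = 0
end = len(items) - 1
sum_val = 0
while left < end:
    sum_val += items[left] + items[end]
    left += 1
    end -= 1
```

Sum of pairs from ends
`sum_val` takes the values: 0 → 31 → 65

Answer: 65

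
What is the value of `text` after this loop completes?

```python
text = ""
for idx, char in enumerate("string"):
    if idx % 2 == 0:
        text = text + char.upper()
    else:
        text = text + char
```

Uppercase even positions in 'string'
`text` takes the values: "" → "S" → "St" → "StR" → "StRi" → "StRiN" → "StRiNg"

Answer: "StRiNg"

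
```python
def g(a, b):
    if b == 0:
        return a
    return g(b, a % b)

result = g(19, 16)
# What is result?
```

g(19, 16) -> g(16, 3) -> g(3, 1) -> g(1, 0) -> 1

Answer: 1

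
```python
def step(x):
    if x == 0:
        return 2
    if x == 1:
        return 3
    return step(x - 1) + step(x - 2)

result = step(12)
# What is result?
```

Build up from base cases: step(0)=2, step(1)=3, step(2)=5, step(3)=8, step(4)=13, step(5)=21, step(6)=34, ..., step(12)=610

Answer: 610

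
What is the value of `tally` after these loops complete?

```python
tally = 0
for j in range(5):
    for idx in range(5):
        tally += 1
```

5 * 5 = 25
`tally` takes the values: 0 → 1 → 2 → 3 → 4 → 5 → 6 → 7 → 8 → 9 → 10 → 11 → 12 → 13 → 14 → 15 → 16 → 17 → 18 → 19 → 20 → 21 → 22 → 23 → 24 → 25

Answer: 25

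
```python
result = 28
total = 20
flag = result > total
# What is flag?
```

Trace:
`result = 28` → result = 28
`total = 20` → total = 20
`flag = result > total` → flag = True
So flag = True

Answer: True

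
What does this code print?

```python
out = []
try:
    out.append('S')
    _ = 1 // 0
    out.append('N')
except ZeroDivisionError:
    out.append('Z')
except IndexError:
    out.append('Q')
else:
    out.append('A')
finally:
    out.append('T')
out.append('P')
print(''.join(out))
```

Execution trace: 'S' (try body) → 'Z' (except ZeroDivisionError) → 'T' (finally) → 'P' (after the try/except). Output: SZTP

Answer: SZTP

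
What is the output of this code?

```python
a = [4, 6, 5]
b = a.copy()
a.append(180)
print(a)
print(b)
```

Key concept: list.copy() creates independent copy.
Step by step:
`a = [4, 6, 5]` → a = [4, 6, 5]
`b = a.copy()` → b = [4, 6, 5]
`a.append(180)` → a = [4, 6, 5, 180]
`print(a)` → prints [4, 6, 5, 180]
`print(b)` → prints [4, 6, 5]

Answer:
[4, 6, 5, 180]
[4, 6, 5]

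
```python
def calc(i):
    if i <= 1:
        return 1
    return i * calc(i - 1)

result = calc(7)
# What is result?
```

calc(7) = 7 * 6 * 5 * 4 * 3 * 2 * 1 = 5040

Answer: 5040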